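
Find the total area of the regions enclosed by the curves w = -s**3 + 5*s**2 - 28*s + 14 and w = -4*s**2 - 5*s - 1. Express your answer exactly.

Set the curves equal: -s**3 + 5*s**2 - 28*s + 14 = -4*s**2 - 5*s - 1, so -s**3 + 9*s**2 - 23*s + 15 = 0, which factors as -(s - 5)*(s - 3)*(s - 1) = 0. The curves meet at s = 1, 3, 5.
On [1, 3], w = -4*s**2 - 5*s - 1 is on top; that piece has area ∫[1,3] (-(-s**3 + 9*s**2 - 23*s + 15)) ds = 4.
On [3, 5], w = -s**3 + 5*s**2 - 28*s + 14 is on top; that piece has area ∫[3,5] (-s**3 + 9*s**2 - 23*s + 15) ds = 4.
Total enclosed area = 4 + 4 = 8.

8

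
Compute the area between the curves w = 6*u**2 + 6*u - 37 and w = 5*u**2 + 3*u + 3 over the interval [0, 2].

214/3

On [0, 2], (6*u**2 + 6*u - 37) - (5*u**2 + 3*u + 3) = u**2 + 3*u - 40 is ≤ 0 throughout, so the area is a single integral of |u**2 + 3*u - 40|.
∫[0,2] (u**2 + 3*u - 40) du = -214/3; the area of that piece is 214/3.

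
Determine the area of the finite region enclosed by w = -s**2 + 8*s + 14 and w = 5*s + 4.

343/6

Set the curves equal: -s**2 + 8*s + 14 = 5*s + 4, so -s**2 + 3*s + 10 = 0, which factors as -(s - 5)*(s + 2) = 0. The curves meet at s = -2, 5.
On [-2, 5], w = -s**2 + 8*s + 14 is on top; that piece has area ∫[-2,5] (-s**2 + 3*s + 10) ds = 343/6.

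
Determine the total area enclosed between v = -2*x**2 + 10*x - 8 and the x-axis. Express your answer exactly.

9

The curve meets the x-axis where -2*x**2 + 10*x - 8 = 0, i.e. -2*(x - 4)*(x - 1) = 0, at x = 1, 4.
On [1, 4] the curve lies above the axis; ∫[1,4] (-2*x**2 + 10*x - 8) dx = 9, giving area 9.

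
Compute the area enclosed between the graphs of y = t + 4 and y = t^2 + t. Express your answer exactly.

Set the curves equal: t + 4 = t^2 + t, so -t^2 + 4 = 0, which factors as -(t - 2)*(t + 2) = 0. The curves meet at t = -2, 2.
On [-2, 2], y = t + 4 is on top; that piece has area ∫[-2,2] (-t^2 + 4) dt = 32/3.

32/3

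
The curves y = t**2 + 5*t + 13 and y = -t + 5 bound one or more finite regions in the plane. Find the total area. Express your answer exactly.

Set the curves equal: t**2 + 5*t + 13 = -t + 5, so t**2 + 6*t + 8 = 0, which factors as (t + 2)*(t + 4) = 0. The curves meet at t = -4, -2.
On [-4, -2], y = -t + 5 is on top; that piece has area ∫[-4,-2] (-(t**2 + 6*t + 8)) dt = 4/3.

4/3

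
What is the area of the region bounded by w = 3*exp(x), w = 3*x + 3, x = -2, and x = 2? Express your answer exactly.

-12 - 3*exp(-2) + 3*exp(2)

On [-2, 2], (3*exp(x)) - (3*x + 3) = -3*x + 3*exp(x) - 3 is ≥ 0 throughout, so the area is a single integral of |-3*x + 3*exp(x) - 3|.
∫[-2,2] (-3*x + 3*exp(x) - 3) dx = -12 - 3*exp(-2) + 3*exp(2).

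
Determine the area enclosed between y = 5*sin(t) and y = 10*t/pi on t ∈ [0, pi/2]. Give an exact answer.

5 - 5*pi/4

On [0, pi/2], (5*sin(t)) - (10*t/pi) = -10*t/pi + 5*sin(t) is ≥ 0 throughout, so the area is a single integral of |-10*t/pi + 5*sin(t)|.
∫[0,pi/2] (-10*t/pi + 5*sin(t)) dt = 5 - 5*pi/4.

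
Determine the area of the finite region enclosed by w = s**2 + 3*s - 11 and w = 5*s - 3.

Set the curves equal: s**2 + 3*s - 11 = 5*s - 3, so s**2 - 2*s - 8 = 0, which factors as (s - 4)*(s + 2) = 0. The curves meet at s = -2, 4.
On [-2, 4], w = 5*s - 3 is on top; that piece has area ∫[-2,4] (-(s**2 - 2*s - 8)) ds = 36.

36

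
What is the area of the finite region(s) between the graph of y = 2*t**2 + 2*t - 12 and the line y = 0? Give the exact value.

The curve meets the t-axis where 2*t**2 + 2*t - 12 = 0, i.e. 2*(t - 2)*(t + 3) = 0, at t = -3, 2.
On [-3, 2] the curve lies below the axis; ∫[-3,2] (2*t**2 + 2*t - 12) dt = -125/3, giving area 125/3.

125/3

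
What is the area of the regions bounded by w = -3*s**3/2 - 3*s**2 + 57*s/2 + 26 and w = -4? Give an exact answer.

Set the curves equal: -3*s**3/2 - 3*s**2 + 57*s/2 + 26 = -4, so -3*s**3/2 - 3*s**2 + 57*s/2 + 30 = 0, which factors as -3*(s - 4)*(s + 1)*(s + 5)/2 = 0. The curves meet at s = -5, -1, 4.
On [-5, -1], w = -4 is on top; that piece has area ∫[-5,-1] (-(-3*s**3/2 - 3*s**2 + 57*s/2 + 30)) ds = 112.
On [-1, 4], w = -3*s**3/2 - 3*s**2 + 57*s/2 + 26 is on top; that piece has area ∫[-1,4] (-3*s**3/2 - 3*s**2 + 57*s/2 + 30) ds = 1625/8.
Total enclosed area = 112 + 1625/8 = 2521/8.

2521/8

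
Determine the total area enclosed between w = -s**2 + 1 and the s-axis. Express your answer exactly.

The curve meets the s-axis where -s**2 + 1 = 0, i.e. -(s - 1)*(s + 1) = 0, at s = -1, 1.
On [-1, 1] the curve lies above the axis; ∫[-1,1] (-s**2 + 1) ds = 4/3, giving area 4/3.

4/3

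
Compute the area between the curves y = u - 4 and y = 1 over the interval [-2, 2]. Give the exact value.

On [-2, 2], (u - 4) - (1) = u - 5 is ≤ 0 throughout, so the area is a single integral of |u - 5|.
∫[-2,2] (u - 5) du = -20; the area of that piece is 20.

20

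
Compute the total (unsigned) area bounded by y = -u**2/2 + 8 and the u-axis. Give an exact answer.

128/3

The curve meets the u-axis where -u**2/2 + 8 = 0, i.e. -(u - 4)*(u + 4)/2 = 0, at u = -4, 4.
On [-4, 4] the curve lies above the axis; ∫[-4,4] (-u**2/2 + 8) du = 128/3, giving area 128/3.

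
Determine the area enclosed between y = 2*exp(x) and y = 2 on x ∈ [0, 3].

On [0, 3], (2*exp(x)) - (2) = 2*exp(x) - 2 is ≥ 0 throughout, so the area is a single integral of |2*exp(x) - 2|.
∫[0,3] (2*exp(x) - 2) dx = -8 + 2*exp(3).

-8 + 2*exp(3)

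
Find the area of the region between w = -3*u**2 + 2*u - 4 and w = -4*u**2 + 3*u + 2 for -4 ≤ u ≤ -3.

On [-4, -3], (-3*u**2 + 2*u - 4) - (-4*u**2 + 3*u + 2) = u**2 - u - 6 is ≥ 0 throughout, so the area is a single integral of |u**2 - u - 6|.
∫[-4,-3] (u**2 - u - 6) du = 59/6.

59/6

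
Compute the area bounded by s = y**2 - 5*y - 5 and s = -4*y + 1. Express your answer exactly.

125/6

Both boundary curves give s as a function of y, so integrate with respect to y. Setting them equal: y**2 - y - 6 = 0, i.e. (y - 3)*(y + 2) = 0, so they meet at y = -2, 3.
For y in [-2, 3], s = y**2 - 5*y - 5 is on the left; area = ∫[-2,3] (-(y**2 - y - 6)) dy = 125/6.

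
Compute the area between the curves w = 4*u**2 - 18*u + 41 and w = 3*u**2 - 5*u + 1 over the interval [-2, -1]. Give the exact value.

On [-2, -1], (4*u**2 - 18*u + 41) - (3*u**2 - 5*u + 1) = u**2 - 13*u + 40 is ≥ 0 throughout, so the area is a single integral of |u**2 - 13*u + 40|.
∫[-2,-1] (u**2 - 13*u + 40) du = 371/6.

371/6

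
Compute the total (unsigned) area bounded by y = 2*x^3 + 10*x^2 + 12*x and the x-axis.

37/6

The curve meets the x-axis where 2*x^3 + 10*x^2 + 12*x = 0, i.e. 2*x*(x + 2)*(x + 3) = 0, at x = -3, -2, 0.
On [-3, -2] the curve lies above the axis; ∫[-3,-2] (2*x^3 + 10*x^2 + 12*x) dx = 5/6, giving area 5/6.
On [-2, 0] the curve lies below the axis; ∫[-2,0] (2*x^3 + 10*x^2 + 12*x) dx = -16/3, giving area 16/3.
Total area = 5/6 + 16/3 = 37/6.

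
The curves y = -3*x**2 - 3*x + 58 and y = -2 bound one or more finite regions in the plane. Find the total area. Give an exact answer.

Set the curves equal: -3*x**2 - 3*x + 58 = -2, so -3*x**2 - 3*x + 60 = 0, which factors as -3*(x - 4)*(x + 5) = 0. The curves meet at x = -5, 4.
On [-5, 4], y = -3*x**2 - 3*x + 58 is on top; that piece has area ∫[-5,4] (-3*x**2 - 3*x + 60) dx = 729/2.

729/2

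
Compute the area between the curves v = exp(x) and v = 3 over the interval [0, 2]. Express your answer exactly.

-11 + 6*log(3) + exp(2)

The difference (exp(x)) - (3) = exp(x) - 3 changes sign at x = log(3) inside [0, 2], so split the integral there.
∫[0,log(3)] (exp(x) - 3) dx = 2 - log(27); the area of that piece is -2 + log(27).
∫[log(3),2] (exp(x) - 3) dx = -9 + 3*log(3) + exp(2).
Total area = (-2 + log(27)) + (-9 + 3*log(3) + exp(2)) = -11 + 6*log(3) + exp(2).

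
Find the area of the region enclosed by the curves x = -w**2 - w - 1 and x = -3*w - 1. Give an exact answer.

Both boundary curves give x as a function of w, so integrate with respect to w. Setting them equal: -w**2 + 2*w = 0, i.e. -w*(w - 2) = 0, so they meet at w = 0, 2.
For w in [0, 2], x = -w**2 - w - 1 is on the right; area = ∫[0,2] (-w**2 + 2*w) dw = 4/3.

4/3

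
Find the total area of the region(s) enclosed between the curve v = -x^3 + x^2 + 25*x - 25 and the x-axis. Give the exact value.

1012/3

The curve meets the x-axis where -x^3 + x^2 + 25*x - 25 = 0, i.e. -(x - 5)*(x - 1)*(x + 5) = 0, at x = -5, 1, 5.
On [-5, 1] the curve lies below the axis; ∫[-5,1] (-x^3 + x^2 + 25*x - 25) dx = -252, giving area 252.
On [1, 5] the curve lies above the axis; ∫[1,5] (-x^3 + x^2 + 25*x - 25) dx = 256/3, giving area 256/3.
Total area = 252 + 256/3 = 1012/3.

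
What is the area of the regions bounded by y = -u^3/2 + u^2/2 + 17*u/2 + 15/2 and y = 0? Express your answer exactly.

284/3

Set the curves equal: -u^3/2 + u^2/2 + 17*u/2 + 15/2 = 0, so -u^3/2 + u^2/2 + 17*u/2 + 15/2 = 0, which factors as -(u - 5)*(u + 1)*(u + 3)/2 = 0. The curves meet at u = -3, -1, 5.
On [-3, -1], y = 0 is on top; that piece has area ∫[-3,-1] (-(-u^3/2 + u^2/2 + 17*u/2 + 15/2)) du = 14/3.
On [-1, 5], y = -u^3/2 + u^2/2 + 17*u/2 + 15/2 is on top; that piece has area ∫[-1,5] (-u^3/2 + u^2/2 + 17*u/2 + 15/2) du = 90.
Total enclosed area = 14/3 + 90 = 284/3.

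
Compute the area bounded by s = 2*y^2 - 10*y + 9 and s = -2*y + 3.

Both boundary curves give s as a function of y, so integrate with respect to y. Setting them equal: 2*y^2 - 8*y + 6 = 0, i.e. 2*(y - 3)*(y - 1) = 0, so they meet at y = 1, 3.
For y in [1, 3], s = 2*y^2 - 10*y + 9 is on the left; area = ∫[1,3] (-(2*y^2 - 8*y + 6)) dy = 8/3.

8/3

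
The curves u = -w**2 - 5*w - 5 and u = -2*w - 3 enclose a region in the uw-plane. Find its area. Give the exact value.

Both boundary curves give u as a function of w, so integrate with respect to w. Setting them equal: -w**2 - 3*w - 2 = 0, i.e. -(w + 1)*(w + 2) = 0, so they meet at w = -2, -1.
For w in [-2, -1], u = -w**2 - 5*w - 5 is on the right; area = ∫[-2,-1] (-w**2 - 3*w - 2) dw = 1/6.

1/6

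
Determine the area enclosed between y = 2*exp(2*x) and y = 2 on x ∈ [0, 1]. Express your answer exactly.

-3 + exp(2)

On [0, 1], (2*exp(2*x)) - (2) = 2*exp(2*x) - 2 is ≥ 0 throughout, so the area is a single integral of |2*exp(2*x) - 2|.
∫[0,1] (2*exp(2*x) - 2) dx = -3 + exp(2).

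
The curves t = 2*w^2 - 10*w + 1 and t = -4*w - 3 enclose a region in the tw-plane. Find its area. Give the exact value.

1/3

Both boundary curves give t as a function of w, so integrate with respect to w. Setting them equal: 2*w^2 - 6*w + 4 = 0, i.e. 2*(w - 2)*(w - 1) = 0, so they meet at w = 1, 2.
For w in [1, 2], t = 2*w^2 - 10*w + 1 is on the left; area = ∫[1,2] (-(2*w^2 - 6*w + 4)) dw = 1/3.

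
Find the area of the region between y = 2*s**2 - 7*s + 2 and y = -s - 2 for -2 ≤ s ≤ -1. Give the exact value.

53/3

On [-2, -1], (2*s**2 - 7*s + 2) - (-s - 2) = 2*s**2 - 6*s + 4 is ≥ 0 throughout, so the area is a single integral of |2*s**2 - 6*s + 4|.
∫[-2,-1] (2*s**2 - 6*s + 4) ds = 53/3.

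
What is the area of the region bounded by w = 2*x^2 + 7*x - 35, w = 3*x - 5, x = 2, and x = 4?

The difference (2*x^2 + 7*x - 35) - (3*x - 5) = 2*x^2 + 4*x - 30 changes sign at x = 3 inside [2, 4], so split the integral there.
∫[2,3] (2*x^2 + 4*x - 30) dx = -22/3; the area of that piece is 22/3.
∫[3,4] (2*x^2 + 4*x - 30) dx = 26/3.
Total area = 22/3 + 26/3 = 16.

16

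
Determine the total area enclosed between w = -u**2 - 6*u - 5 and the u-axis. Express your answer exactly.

The curve meets the u-axis where -u**2 - 6*u - 5 = 0, i.e. -(u + 1)*(u + 5) = 0, at u = -5, -1.
On [-5, -1] the curve lies above the axis; ∫[-5,-1] (-u**2 - 6*u - 5) du = 32/3, giving area 32/3.

32/3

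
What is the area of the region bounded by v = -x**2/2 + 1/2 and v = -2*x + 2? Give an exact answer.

2/3

Set the curves equal: -x**2/2 + 1/2 = -2*x + 2, so -x**2/2 + 2*x - 3/2 = 0, which factors as -(x - 3)*(x - 1)/2 = 0. The curves meet at x = 1, 3.
On [1, 3], v = -x**2/2 + 1/2 is on top; that piece has area ∫[1,3] (-x**2/2 + 2*x - 3/2) dx = 2/3.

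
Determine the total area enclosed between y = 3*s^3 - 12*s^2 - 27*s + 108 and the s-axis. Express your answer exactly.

1741/4

The curve meets the s-axis where 3*s^3 - 12*s^2 - 27*s + 108 = 0, i.e. 3*(s - 4)*(s - 3)*(s + 3) = 0, at s = -3, 3, 4.
On [-3, 3] the curve lies above the axis; ∫[-3,3] (3*s^3 - 12*s^2 - 27*s + 108) ds = 432, giving area 432.
On [3, 4] the curve lies below the axis; ∫[3,4] (3*s^3 - 12*s^2 - 27*s + 108) ds = -13/4, giving area 13/4.
Total area = 432 + 13/4 = 1741/4.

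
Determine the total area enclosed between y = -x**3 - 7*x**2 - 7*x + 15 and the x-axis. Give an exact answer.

The curve meets the x-axis where -x**3 - 7*x**2 - 7*x + 15 = 0, i.e. -(x - 1)*(x + 3)*(x + 5) = 0, at x = -5, -3, 1.
On [-5, -3] the curve lies below the axis; ∫[-5,-3] (-x**3 - 7*x**2 - 7*x + 15) dx = -20/3, giving area 20/3.
On [-3, 1] the curve lies above the axis; ∫[-3,1] (-x**3 - 7*x**2 - 7*x + 15) dx = 128/3, giving area 128/3.
Total area = 20/3 + 128/3 = 148/3.

148/3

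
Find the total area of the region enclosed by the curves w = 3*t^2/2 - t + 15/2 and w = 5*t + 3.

2

Set the curves equal: 3*t^2/2 - t + 15/2 = 5*t + 3, so 3*t^2/2 - 6*t + 9/2 = 0, which factors as 3*(t - 3)*(t - 1)/2 = 0. The curves meet at t = 1, 3.
On [1, 3], w = 5*t + 3 is on top; that piece has area ∫[1,3] (-(3*t^2/2 - 6*t + 9/2)) dt = 2.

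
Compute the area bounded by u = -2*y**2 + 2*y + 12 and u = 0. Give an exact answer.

Both boundary curves give u as a function of y, so integrate with respect to y. Setting them equal: -2*y**2 + 2*y + 12 = 0, i.e. -2*(y - 3)*(y + 2) = 0, so they meet at y = -2, 3.
For y in [-2, 3], u = -2*y**2 + 2*y + 12 is on the right; area = ∫[-2,3] (-2*y**2 + 2*y + 12) dy = 125/3.

125/3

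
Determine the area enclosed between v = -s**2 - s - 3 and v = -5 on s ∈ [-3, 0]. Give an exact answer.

The difference (-s**2 - s - 3) - (-5) = -s**2 - s + 2 changes sign at s = -2 inside [-3, 0], so split the integral there.
∫[-3,-2] (-s**2 - s + 2) ds = -11/6; the area of that piece is 11/6.
∫[-2,0] (-s**2 - s + 2) ds = 10/3.
Total area = 11/6 + 10/3 = 31/6.

31/6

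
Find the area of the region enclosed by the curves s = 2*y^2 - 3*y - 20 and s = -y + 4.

Both boundary curves give s as a function of y, so integrate with respect to y. Setting them equal: 2*y^2 - 2*y - 24 = 0, i.e. 2*(y - 4)*(y + 3) = 0, so they meet at y = -3, 4.
For y in [-3, 4], s = 2*y^2 - 3*y - 20 is on the left; area = ∫[-3,4] (-(2*y^2 - 2*y - 24)) dy = 343/3.

343/3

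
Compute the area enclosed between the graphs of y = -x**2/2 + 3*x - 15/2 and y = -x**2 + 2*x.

Set the curves equal: -x**2/2 + 3*x - 15/2 = -x**2 + 2*x, so x**2/2 + x - 15/2 = 0, which factors as (x - 3)*(x + 5)/2 = 0. The curves meet at x = -5, 3.
On [-5, 3], y = -x**2 + 2*x is on top; that piece has area ∫[-5,3] (-(x**2/2 + x - 15/2)) dx = 128/3.

128/3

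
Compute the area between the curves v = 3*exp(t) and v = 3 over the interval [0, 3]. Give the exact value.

-12 + 3*exp(3)

On [0, 3], (3*exp(t)) - (3) = 3*exp(t) - 3 is ≥ 0 throughout, so the area is a single integral of |3*exp(t) - 3|.
∫[0,3] (3*exp(t) - 3) dt = -12 + 3*exp(3).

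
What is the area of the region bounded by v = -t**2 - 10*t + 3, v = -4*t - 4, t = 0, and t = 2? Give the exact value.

8

The difference (-t**2 - 10*t + 3) - (-4*t - 4) = -t**2 - 6*t + 7 changes sign at t = 1 inside [0, 2], so split the integral there.
∫[0,1] (-t**2 - 6*t + 7) dt = 11/3.
∫[1,2] (-t**2 - 6*t + 7) dt = -13/3; the area of that piece is 13/3.
Total area = 11/3 + 13/3 = 8.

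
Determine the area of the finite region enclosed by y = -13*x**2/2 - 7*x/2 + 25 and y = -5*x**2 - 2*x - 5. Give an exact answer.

Set the curves equal: -13*x**2/2 - 7*x/2 + 25 = -5*x**2 - 2*x - 5, so -3*x**2/2 - 3*x/2 + 30 = 0, which factors as -3*(x - 4)*(x + 5)/2 = 0. The curves meet at x = -5, 4.
On [-5, 4], y = -13*x**2/2 - 7*x/2 + 25 is on top; that piece has area ∫[-5,4] (-3*x**2/2 - 3*x/2 + 30) dx = 729/4.

729/4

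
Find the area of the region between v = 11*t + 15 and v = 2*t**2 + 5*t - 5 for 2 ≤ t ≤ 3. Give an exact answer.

On [2, 3], (11*t + 15) - (2*t**2 + 5*t - 5) = -2*t**2 + 6*t + 20 is ≥ 0 throughout, so the area is a single integral of |-2*t**2 + 6*t + 20|.
∫[2,3] (-2*t**2 + 6*t + 20) dt = 67/3.

67/3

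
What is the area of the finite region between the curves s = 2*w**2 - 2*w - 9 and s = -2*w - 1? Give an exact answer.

Both boundary curves give s as a function of w, so integrate with respect to w. Setting them equal: 2*w**2 - 8 = 0, i.e. 2*(w - 2)*(w + 2) = 0, so they meet at w = -2, 2.
For w in [-2, 2], s = 2*w**2 - 2*w - 9 is on the left; area = ∫[-2,2] (-(2*w**2 - 8)) dw = 64/3.

64/3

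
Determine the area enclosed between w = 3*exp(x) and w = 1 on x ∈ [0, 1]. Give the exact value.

On [0, 1], (3*exp(x)) - (1) = 3*exp(x) - 1 is ≥ 0 throughout, so the area is a single integral of |3*exp(x) - 1|.
∫[0,1] (3*exp(x) - 1) dx = -4 + 3*exp(1).

-4 + 3*exp(1)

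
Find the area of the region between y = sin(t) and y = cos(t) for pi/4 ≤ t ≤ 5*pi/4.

On [pi/4, 5*pi/4], (sin(t)) - (cos(t)) = sin(t) - cos(t) is ≥ 0 throughout, so the area is a single integral of |sin(t) - cos(t)|.
∫[pi/4,5*pi/4] (sin(t) - cos(t)) dt = 2*sqrt(2).

2*sqrt(2)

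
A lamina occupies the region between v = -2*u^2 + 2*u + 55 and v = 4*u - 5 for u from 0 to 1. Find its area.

On [0, 1], (-2*u^2 + 2*u + 55) - (4*u - 5) = -2*u^2 - 2*u + 60 is ≥ 0 throughout, so the area is a single integral of |-2*u^2 - 2*u + 60|.
∫[0,1] (-2*u^2 - 2*u + 60) du = 175/3.

175/3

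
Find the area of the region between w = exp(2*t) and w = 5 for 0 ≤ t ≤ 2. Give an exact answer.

The difference (exp(2*t)) - (5) = exp(2*t) - 5 changes sign at t = log(5)/2 inside [0, 2], so split the integral there.
∫[0,log(5)/2] (exp(2*t) - 5) dt = 2 - 5*log(5)/2; the area of that piece is -2 + 5*log(5)/2.
∫[log(5)/2,2] (exp(2*t) - 5) dt = -25/2 + 5*log(5)/2 + exp(4)/2.
Total area = (-2 + 5*log(5)/2) + (-25/2 + 5*log(5)/2 + exp(4)/2) = -29/2 + 5*log(5) + exp(4)/2.

-29/2 + 5*log(5) + exp(4)/2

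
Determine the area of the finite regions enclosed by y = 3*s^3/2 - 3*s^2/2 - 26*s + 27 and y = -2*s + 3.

863/4

Set the curves equal: 3*s^3/2 - 3*s^2/2 - 26*s + 27 = -2*s + 3, so 3*s^3/2 - 3*s^2/2 - 24*s + 24 = 0, which factors as 3*(s - 4)*(s - 1)*(s + 4)/2 = 0. The curves meet at s = -4, 1, 4.
On [-4, 1], y = 3*s^3/2 - 3*s^2/2 - 26*s + 27 is on top; that piece has area ∫[-4,1] (3*s^3/2 - 3*s^2/2 - 24*s + 24) ds = 1375/8.
On [1, 4], y = -2*s + 3 is on top; that piece has area ∫[1,4] (-(3*s^3/2 - 3*s^2/2 - 24*s + 24)) ds = 351/8.
Total enclosed area = 1375/8 + 351/8 = 863/4.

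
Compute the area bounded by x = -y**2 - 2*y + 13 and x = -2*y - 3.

Both boundary curves give x as a function of y, so integrate with respect to y. Setting them equal: -y**2 + 16 = 0, i.e. -(y - 4)*(y + 4) = 0, so they meet at y = -4, 4.
For y in [-4, 4], x = -y**2 - 2*y + 13 is on the right; area = ∫[-4,4] (-y**2 + 16) dy = 256/3.

256/3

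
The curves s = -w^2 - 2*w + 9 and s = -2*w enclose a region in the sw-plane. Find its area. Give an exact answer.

36

Both boundary curves give s as a function of w, so integrate with respect to w. Setting them equal: -w^2 + 9 = 0, i.e. -(w - 3)*(w + 3) = 0, so they meet at w = -3, 3.
For w in [-3, 3], s = -w^2 - 2*w + 9 is on the right; area = ∫[-3,3] (-w^2 + 9) dw = 36.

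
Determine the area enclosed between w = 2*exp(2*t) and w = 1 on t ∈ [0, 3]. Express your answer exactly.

-4 + exp(6)

On [0, 3], (2*exp(2*t)) - (1) = 2*exp(2*t) - 1 is ≥ 0 throughout, so the area is a single integral of |2*exp(2*t) - 1|.
∫[0,3] (2*exp(2*t) - 1) dt = -4 + exp(6).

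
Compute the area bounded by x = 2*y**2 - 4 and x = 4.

Both boundary curves give x as a function of y, so integrate with respect to y. Setting them equal: 2*y**2 - 8 = 0, i.e. 2*(y - 2)*(y + 2) = 0, so they meet at y = -2, 2.
For y in [-2, 2], x = 2*y**2 - 4 is on the left; area = ∫[-2,2] (-(2*y**2 - 8)) dy = 64/3.

64/3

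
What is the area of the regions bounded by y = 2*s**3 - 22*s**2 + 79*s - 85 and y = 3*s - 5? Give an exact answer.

Set the curves equal: 2*s**3 - 22*s**2 + 79*s - 85 = 3*s - 5, so 2*s**3 - 22*s**2 + 76*s - 80 = 0, which factors as 2*(s - 5)*(s - 4)*(s - 2) = 0. The curves meet at s = 2, 4, 5.
On [2, 4], y = 2*s**3 - 22*s**2 + 79*s - 85 is on top; that piece has area ∫[2,4] (2*s**3 - 22*s**2 + 76*s - 80) ds = 16/3.
On [4, 5], y = 3*s - 5 is on top; that piece has area ∫[4,5] (-(2*s**3 - 22*s**2 + 76*s - 80)) ds = 5/6.
Total enclosed area = 16/3 + 5/6 = 37/6.

37/6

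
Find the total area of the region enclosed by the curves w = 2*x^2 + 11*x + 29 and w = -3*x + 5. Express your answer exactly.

Set the curves equal: 2*x^2 + 11*x + 29 = -3*x + 5, so 2*x^2 + 14*x + 24 = 0, which factors as 2*(x + 3)*(x + 4) = 0. The curves meet at x = -4, -3.
On [-4, -3], w = -3*x + 5 is on top; that piece has area ∫[-4,-3] (-(2*x^2 + 14*x + 24)) dx = 1/3.

1/3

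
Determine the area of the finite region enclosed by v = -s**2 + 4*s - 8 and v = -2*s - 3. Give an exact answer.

Set the curves equal: -s**2 + 4*s - 8 = -2*s - 3, so -s**2 + 6*s - 5 = 0, which factors as -(s - 5)*(s - 1) = 0. The curves meet at s = 1, 5.
On [1, 5], v = -s**2 + 4*s - 8 is on top; that piece has area ∫[1,5] (-s**2 + 6*s - 5) ds = 32/3.

32/3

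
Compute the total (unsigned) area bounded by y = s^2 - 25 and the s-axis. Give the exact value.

The curve meets the s-axis where s^2 - 25 = 0, i.e. (s - 5)*(s + 5) = 0, at s = -5, 5.
On [-5, 5] the curve lies below the axis; ∫[-5,5] (s^2 - 25) ds = -500/3, giving area 500/3.

500/3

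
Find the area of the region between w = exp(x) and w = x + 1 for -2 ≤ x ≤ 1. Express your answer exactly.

-3/2 - exp(-2) + exp(1)

On [-2, 1], (exp(x)) - (x + 1) = -x + exp(x) - 1 is ≥ 0 throughout, so the area is a single integral of |-x + exp(x) - 1|.
∫[-2,1] (-x + exp(x) - 1) dx = -3/2 - exp(-2) + exp(1).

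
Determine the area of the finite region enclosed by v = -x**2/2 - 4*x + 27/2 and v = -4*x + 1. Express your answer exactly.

250/3

Set the curves equal: -x**2/2 - 4*x + 27/2 = -4*x + 1, so -x**2/2 + 25/2 = 0, which factors as -(x - 5)*(x + 5)/2 = 0. The curves meet at x = -5, 5.
On [-5, 5], v = -x**2/2 - 4*x + 27/2 is on top; that piece has area ∫[-5,5] (-x**2/2 + 25/2) dx = 250/3.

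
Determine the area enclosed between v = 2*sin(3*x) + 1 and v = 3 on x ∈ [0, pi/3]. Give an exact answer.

-4/3 + 2*pi/3

On [0, pi/3], (2*sin(3*x) + 1) - (3) = 2*sin(3*x) - 2 is ≤ 0 throughout, so the area is a single integral of |2*sin(3*x) - 2|.
∫[0,pi/3] (2*sin(3*x) - 2) dx = 4/3 - 2*pi/3; the area of that piece is -4/3 + 2*pi/3.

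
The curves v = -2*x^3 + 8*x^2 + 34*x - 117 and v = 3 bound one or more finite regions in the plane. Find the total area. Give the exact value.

Set the curves equal: -2*x^3 + 8*x^2 + 34*x - 117 = 3, so -2*x^3 + 8*x^2 + 34*x - 120 = 0, which factors as -2*(x - 5)*(x - 3)*(x + 4) = 0. The curves meet at x = -4, 3, 5.
On [-4, 3], v = 3 is on top; that piece has area ∫[-4,3] (-(-2*x^3 + 8*x^2 + 34*x - 120)) dx = 3773/6.
On [3, 5], v = -2*x^3 + 8*x^2 + 34*x - 117 is on top; that piece has area ∫[3,5] (-2*x^3 + 8*x^2 + 34*x - 120) dx = 64/3.
Total enclosed area = 3773/6 + 64/3 = 3901/6.

3901/6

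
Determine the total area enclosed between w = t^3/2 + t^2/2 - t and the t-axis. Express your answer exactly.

37/24

The curve meets the t-axis where t^3/2 + t^2/2 - t = 0, i.e. t*(t - 1)*(t + 2)/2 = 0, at t = -2, 0, 1.
On [-2, 0] the curve lies above the axis; ∫[-2,0] (t^3/2 + t^2/2 - t) dt = 4/3, giving area 4/3.
On [0, 1] the curve lies below the axis; ∫[0,1] (t^3/2 + t^2/2 - t) dt = -5/24, giving area 5/24.
Total area = 4/3 + 5/24 = 37/24.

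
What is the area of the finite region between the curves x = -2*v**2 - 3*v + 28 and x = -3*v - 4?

Both boundary curves give x as a function of v, so integrate with respect to v. Setting them equal: -2*v**2 + 32 = 0, i.e. -2*(v - 4)*(v + 4) = 0, so they meet at v = -4, 4.
For v in [-4, 4], x = -2*v**2 - 3*v + 28 is on the right; area = ∫[-4,4] (-2*v**2 + 32) dv = 512/3.

512/3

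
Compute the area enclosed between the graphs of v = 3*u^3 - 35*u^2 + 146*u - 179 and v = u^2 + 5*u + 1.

3/2

Set the curves equal: 3*u^3 - 35*u^2 + 146*u - 179 = u^2 + 5*u + 1, so 3*u^3 - 36*u^2 + 141*u - 180 = 0, which factors as 3*(u - 5)*(u - 4)*(u - 3) = 0. The curves meet at u = 3, 4, 5.
On [3, 4], v = 3*u^3 - 35*u^2 + 146*u - 179 is on top; that piece has area ∫[3,4] (3*u^3 - 36*u^2 + 141*u - 180) du = 3/4.
On [4, 5], v = u^2 + 5*u + 1 is on top; that piece has area ∫[4,5] (-(3*u^3 - 36*u^2 + 141*u - 180)) du = 3/4.
Total enclosed area = 3/4 + 3/4 = 3/2.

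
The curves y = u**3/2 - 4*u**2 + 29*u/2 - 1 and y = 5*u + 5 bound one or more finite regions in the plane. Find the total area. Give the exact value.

Set the curves equal: u**3/2 - 4*u**2 + 29*u/2 - 1 = 5*u + 5, so u**3/2 - 4*u**2 + 19*u/2 - 6 = 0, which factors as (u - 4)*(u - 3)*(u - 1)/2 = 0. The curves meet at u = 1, 3, 4.
On [1, 3], y = u**3/2 - 4*u**2 + 29*u/2 - 1 is on top; that piece has area ∫[1,3] (u**3/2 - 4*u**2 + 19*u/2 - 6) du = 4/3.
On [3, 4], y = 5*u + 5 is on top; that piece has area ∫[3,4] (-(u**3/2 - 4*u**2 + 19*u/2 - 6)) du = 5/24.
Total enclosed area = 4/3 + 5/24 = 37/24.

37/24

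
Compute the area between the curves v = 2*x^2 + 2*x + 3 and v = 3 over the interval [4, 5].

On [4, 5], (2*x^2 + 2*x + 3) - (3) = 2*x^2 + 2*x is ≥ 0 throughout, so the area is a single integral of |2*x^2 + 2*x|.
∫[4,5] (2*x^2 + 2*x) dx = 149/3.

149/3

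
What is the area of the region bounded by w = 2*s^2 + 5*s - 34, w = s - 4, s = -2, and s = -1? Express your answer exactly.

94/3

On [-2, -1], (2*s^2 + 5*s - 34) - (s - 4) = 2*s^2 + 4*s - 30 is ≤ 0 throughout, so the area is a single integral of |2*s^2 + 4*s - 30|.
∫[-2,-1] (2*s^2 + 4*s - 30) ds = -94/3; the area of that piece is 94/3.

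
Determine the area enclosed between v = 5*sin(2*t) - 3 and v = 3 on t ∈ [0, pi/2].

-5 + 3*pi

On [0, pi/2], (5*sin(2*t) - 3) - (3) = 5*sin(2*t) - 6 is ≤ 0 throughout, so the area is a single integral of |5*sin(2*t) - 6|.
∫[0,pi/2] (5*sin(2*t) - 6) dt = 5 - 3*pi; the area of that piece is -5 + 3*pi.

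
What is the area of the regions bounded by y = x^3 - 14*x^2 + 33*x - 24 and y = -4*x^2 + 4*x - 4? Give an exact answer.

Set the curves equal: x^3 - 14*x^2 + 33*x - 24 = -4*x^2 + 4*x - 4, so x^3 - 10*x^2 + 29*x - 20 = 0, which factors as (x - 5)*(x - 4)*(x - 1) = 0. The curves meet at x = 1, 4, 5.
On [1, 4], y = x^3 - 14*x^2 + 33*x - 24 is on top; that piece has area ∫[1,4] (x^3 - 10*x^2 + 29*x - 20) dx = 45/4.
On [4, 5], y = -4*x^2 + 4*x - 4 is on top; that piece has area ∫[4,5] (-(x^3 - 10*x^2 + 29*x - 20)) dx = 7/12.
Total enclosed area = 45/4 + 7/12 = 71/6.

71/6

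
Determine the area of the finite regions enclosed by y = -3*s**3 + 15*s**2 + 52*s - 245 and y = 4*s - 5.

Set the curves equal: -3*s**3 + 15*s**2 + 52*s - 245 = 4*s - 5, so -3*s**3 + 15*s**2 + 48*s - 240 = 0, which factors as -3*(s - 5)*(s - 4)*(s + 4) = 0. The curves meet at s = -4, 4, 5.
On [-4, 4], y = 4*s - 5 is on top; that piece has area ∫[-4,4] (-(-3*s**3 + 15*s**2 + 48*s - 240)) ds = 1280.
On [4, 5], y = -3*s**3 + 15*s**2 + 52*s - 245 is on top; that piece has area ∫[4,5] (-3*s**3 + 15*s**2 + 48*s - 240) ds = 17/4.
Total enclosed area = 1280 + 17/4 = 5137/4.

5137/4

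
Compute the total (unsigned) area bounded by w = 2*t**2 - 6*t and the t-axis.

The curve meets the t-axis where 2*t**2 - 6*t = 0, i.e. 2*t*(t - 3) = 0, at t = 0, 3.
On [0, 3] the curve lies below the axis; ∫[0,3] (2*t**2 - 6*t) dt = -9, giving area 9.

9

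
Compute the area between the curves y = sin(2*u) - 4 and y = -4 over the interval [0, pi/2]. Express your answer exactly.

1

On [0, pi/2], (sin(2*u) - 4) - (-4) = sin(2*u) is ≥ 0 throughout, so the area is a single integral of |sin(2*u)|.
∫[0,pi/2] (sin(2*u)) du = 1.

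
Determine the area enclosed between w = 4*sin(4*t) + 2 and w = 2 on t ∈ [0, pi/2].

4

The difference (4*sin(4*t) + 2) - (2) = 4*sin(4*t) changes sign at t = pi/4 inside [0, pi/2], so split the integral there.
∫[0,pi/4] (4*sin(4*t)) dt = 2.
∫[pi/4,pi/2] (4*sin(4*t)) dt = -2; the area of that piece is 2.
Total area = 2 + 2 = 4.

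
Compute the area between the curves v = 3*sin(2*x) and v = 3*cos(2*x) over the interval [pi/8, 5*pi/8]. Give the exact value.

On [pi/8, 5*pi/8], (3*sin(2*x)) - (3*cos(2*x)) = 3*sin(2*x) - 3*cos(2*x) is ≥ 0 throughout, so the area is a single integral of |3*sin(2*x) - 3*cos(2*x)|.
∫[pi/8,5*pi/8] (3*sin(2*x) - 3*cos(2*x)) dx = 3*sqrt(2).

3*sqrt(2)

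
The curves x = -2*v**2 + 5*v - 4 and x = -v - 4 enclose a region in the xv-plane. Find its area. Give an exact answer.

Both boundary curves give x as a function of v, so integrate with respect to v. Setting them equal: -2*v**2 + 6*v = 0, i.e. -2*v*(v - 3) = 0, so they meet at v = 0, 3.
For v in [0, 3], x = -2*v**2 + 5*v - 4 is on the right; area = ∫[0,3] (-2*v**2 + 6*v) dv = 9.

9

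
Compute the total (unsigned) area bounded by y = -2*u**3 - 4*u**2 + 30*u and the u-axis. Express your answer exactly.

863/3

The curve meets the u-axis where -2*u**3 - 4*u**2 + 30*u = 0, i.e. -2*u*(u - 3)*(u + 5) = 0, at u = -5, 0, 3.
On [-5, 0] the curve lies below the axis; ∫[-5,0] (-2*u**3 - 4*u**2 + 30*u) du = -1375/6, giving area 1375/6.
On [0, 3] the curve lies above the axis; ∫[0,3] (-2*u**3 - 4*u**2 + 30*u) du = 117/2, giving area 117/2.
Total area = 1375/6 + 117/2 = 863/3.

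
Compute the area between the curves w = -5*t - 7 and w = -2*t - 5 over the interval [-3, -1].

On [-3, -1], (-5*t - 7) - (-2*t - 5) = -3*t - 2 is ≥ 0 throughout, so the area is a single integral of |-3*t - 2|.
∫[-3,-1] (-3*t - 2) dt = 8.

8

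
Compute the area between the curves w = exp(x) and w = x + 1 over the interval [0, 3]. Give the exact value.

On [0, 3], (exp(x)) - (x + 1) = -x + exp(x) - 1 is ≥ 0 throughout, so the area is a single integral of |-x + exp(x) - 1|.
∫[0,3] (-x + exp(x) - 1) dx = -17/2 + exp(3).

-17/2 + exp(3)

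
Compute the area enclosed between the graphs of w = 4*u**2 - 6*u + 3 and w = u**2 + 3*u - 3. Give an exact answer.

1/2

Set the curves equal: 4*u**2 - 6*u + 3 = u**2 + 3*u - 3, so 3*u**2 - 9*u + 6 = 0, which factors as 3*(u - 2)*(u - 1) = 0. The curves meet at u = 1, 2.
On [1, 2], w = u**2 + 3*u - 3 is on top; that piece has area ∫[1,2] (-(3*u**2 - 9*u + 6)) du = 1/2.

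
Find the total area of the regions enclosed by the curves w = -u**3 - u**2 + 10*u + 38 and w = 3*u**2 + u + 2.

1741/12

Set the curves equal: -u**3 - u**2 + 10*u + 38 = 3*u**2 + u + 2, so -u**3 - 4*u**2 + 9*u + 36 = 0, which factors as -(u - 3)*(u + 3)*(u + 4) = 0. The curves meet at u = -4, -3, 3.
On [-4, -3], w = 3*u**2 + u + 2 is on top; that piece has area ∫[-4,-3] (-(-u**3 - 4*u**2 + 9*u + 36)) du = 13/12.
On [-3, 3], w = -u**3 - u**2 + 10*u + 38 is on top; that piece has area ∫[-3,3] (-u**3 - 4*u**2 + 9*u + 36) du = 144.
Total enclosed area = 13/12 + 144 = 1741/12.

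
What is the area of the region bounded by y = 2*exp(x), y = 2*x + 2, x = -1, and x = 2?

-9 - 2*exp(-1) + 2*exp(2)

On [-1, 2], (2*exp(x)) - (2*x + 2) = -2*x + 2*exp(x) - 2 is ≥ 0 throughout, so the area is a single integral of |-2*x + 2*exp(x) - 2|.
∫[-1,2] (-2*x + 2*exp(x) - 2) dx = -9 - 2*exp(-1) + 2*exp(2).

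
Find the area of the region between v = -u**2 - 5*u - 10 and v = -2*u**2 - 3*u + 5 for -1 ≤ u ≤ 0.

41/3

On [-1, 0], (-u**2 - 5*u - 10) - (-2*u**2 - 3*u + 5) = u**2 - 2*u - 15 is ≤ 0 throughout, so the area is a single integral of |u**2 - 2*u - 15|.
∫[-1,0] (u**2 - 2*u - 15) du = -41/3; the area of that piece is 41/3.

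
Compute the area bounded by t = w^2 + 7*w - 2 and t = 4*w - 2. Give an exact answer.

9/2

Both boundary curves give t as a function of w, so integrate with respect to w. Setting them equal: w^2 + 3*w = 0, i.e. w*(w + 3) = 0, so they meet at w = -3, 0.
For w in [-3, 0], t = w^2 + 7*w - 2 is on the left; area = ∫[-3,0] (-(w^2 + 3*w)) dw = 9/2.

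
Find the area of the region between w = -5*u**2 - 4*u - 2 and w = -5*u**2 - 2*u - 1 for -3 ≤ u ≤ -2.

On [-3, -2], (-5*u**2 - 4*u - 2) - (-5*u**2 - 2*u - 1) = -2*u - 1 is ≥ 0 throughout, so the area is a single integral of |-2*u - 1|.
∫[-3,-2] (-2*u - 1) du = 4.

4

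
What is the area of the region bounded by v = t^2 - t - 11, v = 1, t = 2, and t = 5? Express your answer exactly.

91/6

The difference (t^2 - t - 11) - (1) = t^2 - t - 12 changes sign at t = 4 inside [2, 5], so split the integral there.
∫[2,4] (t^2 - t - 12) dt = -34/3; the area of that piece is 34/3.
∫[4,5] (t^2 - t - 12) dt = 23/6.
Total area = 34/3 + 23/6 = 91/6.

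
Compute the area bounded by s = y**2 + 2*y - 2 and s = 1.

Both boundary curves give s as a function of y, so integrate with respect to y. Setting them equal: y**2 + 2*y - 3 = 0, i.e. (y - 1)*(y + 3) = 0, so they meet at y = -3, 1.
For y in [-3, 1], s = y**2 + 2*y - 2 is on the left; area = ∫[-3,1] (-(y**2 + 2*y - 3)) dy = 32/3.

32/3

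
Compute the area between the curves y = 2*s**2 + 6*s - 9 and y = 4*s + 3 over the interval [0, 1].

31/3

On [0, 1], (2*s**2 + 6*s - 9) - (4*s + 3) = 2*s**2 + 2*s - 12 is ≤ 0 throughout, so the area is a single integral of |2*s**2 + 2*s - 12|.
∫[0,1] (2*s**2 + 2*s - 12) ds = -31/3; the area of that piece is 31/3.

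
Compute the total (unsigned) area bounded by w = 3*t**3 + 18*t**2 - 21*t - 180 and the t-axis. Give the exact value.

The curve meets the t-axis where 3*t**3 + 18*t**2 - 21*t - 180 = 0, i.e. 3*(t - 3)*(t + 4)*(t + 5) = 0, at t = -5, -4, 3.
On [-5, -4] the curve lies above the axis; ∫[-5,-4] (3*t**3 + 18*t**2 - 21*t - 180) dt = 15/4, giving area 15/4.
On [-4, 3] the curve lies below the axis; ∫[-4,3] (3*t**3 + 18*t**2 - 21*t - 180) dt = -3087/4, giving area 3087/4.
Total area = 15/4 + 3087/4 = 1551/2.

1551/2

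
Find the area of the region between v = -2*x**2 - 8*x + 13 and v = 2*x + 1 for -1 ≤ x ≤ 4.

311/3

The difference (-2*x**2 - 8*x + 13) - (2*x + 1) = -2*x**2 - 10*x + 12 changes sign at x = 1 inside [-1, 4], so split the integral there.
∫[-1,1] (-2*x**2 - 10*x + 12) dx = 68/3.
∫[1,4] (-2*x**2 - 10*x + 12) dx = -81; the area of that piece is 81.
Total area = 68/3 + 81 = 311/3.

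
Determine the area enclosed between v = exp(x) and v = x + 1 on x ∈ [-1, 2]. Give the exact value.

-9/2 - exp(-1) + exp(2)

On [-1, 2], (exp(x)) - (x + 1) = -x + exp(x) - 1 is ≥ 0 throughout, so the area is a single integral of |-x + exp(x) - 1|.
∫[-1,2] (-x + exp(x) - 1) dx = -9/2 - exp(-1) + exp(2).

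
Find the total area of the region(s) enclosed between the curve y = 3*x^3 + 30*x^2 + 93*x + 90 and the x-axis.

The curve meets the x-axis where 3*x^3 + 30*x^2 + 93*x + 90 = 0, i.e. 3*(x + 2)*(x + 3)*(x + 5) = 0, at x = -5, -3, -2.
On [-5, -3] the curve lies above the axis; ∫[-5,-3] (3*x^3 + 30*x^2 + 93*x + 90) dx = 8, giving area 8.
On [-3, -2] the curve lies below the axis; ∫[-3,-2] (3*x^3 + 30*x^2 + 93*x + 90) dx = -5/4, giving area 5/4.
Total area = 8 + 5/4 = 37/4.

37/4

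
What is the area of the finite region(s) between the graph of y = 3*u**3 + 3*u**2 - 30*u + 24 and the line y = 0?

443/2

The curve meets the u-axis where 3*u**3 + 3*u**2 - 30*u + 24 = 0, i.e. 3*(u - 2)*(u - 1)*(u + 4) = 0, at u = -4, 1, 2.
On [-4, 1] the curve lies above the axis; ∫[-4,1] (3*u**3 + 3*u**2 - 30*u + 24) du = 875/4, giving area 875/4.
On [1, 2] the curve lies below the axis; ∫[1,2] (3*u**3 + 3*u**2 - 30*u + 24) du = -11/4, giving area 11/4.
Total area = 875/4 + 11/4 = 443/2.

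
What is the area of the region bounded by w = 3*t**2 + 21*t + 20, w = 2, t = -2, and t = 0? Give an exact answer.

The difference (3*t**2 + 21*t + 20) - (2) = 3*t**2 + 21*t + 18 changes sign at t = -1 inside [-2, 0], so split the integral there.
∫[-2,-1] (3*t**2 + 21*t + 18) dt = -13/2; the area of that piece is 13/2.
∫[-1,0] (3*t**2 + 21*t + 18) dt = 17/2.
Total area = 13/2 + 17/2 = 15.

15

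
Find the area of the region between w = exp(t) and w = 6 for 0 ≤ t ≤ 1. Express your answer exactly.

On [0, 1], (exp(t)) - (6) = exp(t) - 6 is ≤ 0 throughout, so the area is a single integral of |exp(t) - 6|.
∫[0,1] (exp(t) - 6) dt = -7 + exp(1); the area of that piece is 7 - exp(1).

7 - exp(1)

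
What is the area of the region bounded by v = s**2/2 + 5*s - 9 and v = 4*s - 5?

Set the curves equal: s**2/2 + 5*s - 9 = 4*s - 5, so s**2/2 + s - 4 = 0, which factors as (s - 2)*(s + 4)/2 = 0. The curves meet at s = -4, 2.
On [-4, 2], v = 4*s - 5 is on top; that piece has area ∫[-4,2] (-(s**2/2 + s - 4)) ds = 18.

18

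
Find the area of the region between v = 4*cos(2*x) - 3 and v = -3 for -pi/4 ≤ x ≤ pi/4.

4

On [-pi/4, pi/4], (4*cos(2*x) - 3) - (-3) = 4*cos(2*x) is ≥ 0 throughout, so the area is a single integral of |4*cos(2*x)|.
∫[-pi/4,pi/4] (4*cos(2*x)) dx = 4.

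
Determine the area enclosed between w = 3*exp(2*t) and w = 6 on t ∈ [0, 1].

-21/2 + 6*log(2) + 3*exp(2)/2

The difference (3*exp(2*t)) - (6) = 3*exp(2*t) - 6 changes sign at t = log(2)/2 inside [0, 1], so split the integral there.
∫[0,log(2)/2] (3*exp(2*t) - 6) dt = 3/2 - log(8); the area of that piece is -3/2 + log(8).
∫[log(2)/2,1] (3*exp(2*t) - 6) dt = -9 + 3*log(2) + 3*exp(2)/2.
Total area = (-3/2 + log(8)) + (-9 + 3*log(2) + 3*exp(2)/2) = -21/2 + 6*log(2) + 3*exp(2)/2.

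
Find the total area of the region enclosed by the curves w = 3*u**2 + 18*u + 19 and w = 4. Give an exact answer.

32

Set the curves equal: 3*u**2 + 18*u + 19 = 4, so 3*u**2 + 18*u + 15 = 0, which factors as 3*(u + 1)*(u + 5) = 0. The curves meet at u = -5, -1.
On [-5, -1], w = 4 is on top; that piece has area ∫[-5,-1] (-(3*u**2 + 18*u + 15)) du = 32.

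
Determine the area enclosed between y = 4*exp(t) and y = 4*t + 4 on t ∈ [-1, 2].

On [-1, 2], (4*exp(t)) - (4*t + 4) = -4*t + 4*exp(t) - 4 is ≥ 0 throughout, so the area is a single integral of |-4*t + 4*exp(t) - 4|.
∫[-1,2] (-4*t + 4*exp(t) - 4) dt = -18 - 4*exp(-1) + 4*exp(2).

-18 - 4*exp(-1) + 4*exp(2)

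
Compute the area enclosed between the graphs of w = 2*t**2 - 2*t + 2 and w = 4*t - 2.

Set the curves equal: 2*t**2 - 2*t + 2 = 4*t - 2, so 2*t**2 - 6*t + 4 = 0, which factors as 2*(t - 2)*(t - 1) = 0. The curves meet at t = 1, 2.
On [1, 2], w = 4*t - 2 is on top; that piece has area ∫[1,2] (-(2*t**2 - 6*t + 4)) dt = 1/3.

1/3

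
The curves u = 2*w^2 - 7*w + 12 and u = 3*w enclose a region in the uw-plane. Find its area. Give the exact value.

1/3

Both boundary curves give u as a function of w, so integrate with respect to w. Setting them equal: 2*w^2 - 10*w + 12 = 0, i.e. 2*(w - 3)*(w - 2) = 0, so they meet at w = 2, 3.
For w in [2, 3], u = 2*w^2 - 7*w + 12 is on the left; area = ∫[2,3] (-(2*w^2 - 10*w + 12)) dw = 1/3.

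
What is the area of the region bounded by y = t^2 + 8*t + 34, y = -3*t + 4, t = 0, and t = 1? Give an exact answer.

215/6

On [0, 1], (t^2 + 8*t + 34) - (-3*t + 4) = t^2 + 11*t + 30 is ≥ 0 throughout, so the area is a single integral of |t^2 + 11*t + 30|.
∫[0,1] (t^2 + 11*t + 30) dt = 215/6.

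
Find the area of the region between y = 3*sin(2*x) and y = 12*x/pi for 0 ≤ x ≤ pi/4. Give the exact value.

On [0, pi/4], (3*sin(2*x)) - (12*x/pi) = -12*x/pi + 3*sin(2*x) is ≥ 0 throughout, so the area is a single integral of |-12*x/pi + 3*sin(2*x)|.
∫[0,pi/4] (-12*x/pi + 3*sin(2*x)) dx = 3/2 - 3*pi/8.

3/2 - 3*pi/8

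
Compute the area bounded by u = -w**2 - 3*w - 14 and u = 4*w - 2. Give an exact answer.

1/6

Both boundary curves give u as a function of w, so integrate with respect to w. Setting them equal: -w**2 - 7*w - 12 = 0, i.e. -(w + 3)*(w + 4) = 0, so they meet at w = -4, -3.
For w in [-4, -3], u = -w**2 - 3*w - 14 is on the right; area = ∫[-4,-3] (-w**2 - 7*w - 12) dw = 1/6.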